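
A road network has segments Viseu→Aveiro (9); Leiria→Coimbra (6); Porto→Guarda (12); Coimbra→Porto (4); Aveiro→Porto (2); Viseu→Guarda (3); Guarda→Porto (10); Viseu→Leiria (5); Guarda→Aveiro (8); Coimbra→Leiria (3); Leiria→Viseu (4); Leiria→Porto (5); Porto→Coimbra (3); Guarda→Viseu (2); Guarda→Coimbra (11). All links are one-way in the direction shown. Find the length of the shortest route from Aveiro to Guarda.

Routes from Aveiro to Guarda:
Aveiro→Porto→Coimbra→Leiria→Viseu→Guarda: 2 + 3 + 3 + 4 + 3 = 15
Aveiro→Porto→Guarda: 2 + 12 = 14
Best route has total 14.

14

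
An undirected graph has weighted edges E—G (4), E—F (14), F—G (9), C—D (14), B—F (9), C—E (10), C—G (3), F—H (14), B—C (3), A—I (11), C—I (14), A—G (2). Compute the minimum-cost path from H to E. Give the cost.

A few of the H→E routes:
H - F - G - C - E: 14 + 9 + 3 + 10 = 36
H - F - E: 14 + 14 = 28
H - F - G - E: 14 + 9 + 4 = 27
H - F - B - C - E: 14 + 9 + 3 + 10 = 36
H - F - B - C - G - E: 14 + 9 + 3 + 3 + 4 = 33
Shortest: 27.

27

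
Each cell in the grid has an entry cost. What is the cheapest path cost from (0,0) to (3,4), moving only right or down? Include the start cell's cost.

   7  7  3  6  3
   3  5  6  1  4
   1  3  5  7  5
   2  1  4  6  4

28

Cheapest: [0,0]→[1,0]→[2,0]→[3,0]→[3,1]→[3,2]→[3,3]→[3,4]
  7 + 3 + 1 + 2 + 1 + 4 + 6 + 4 = 28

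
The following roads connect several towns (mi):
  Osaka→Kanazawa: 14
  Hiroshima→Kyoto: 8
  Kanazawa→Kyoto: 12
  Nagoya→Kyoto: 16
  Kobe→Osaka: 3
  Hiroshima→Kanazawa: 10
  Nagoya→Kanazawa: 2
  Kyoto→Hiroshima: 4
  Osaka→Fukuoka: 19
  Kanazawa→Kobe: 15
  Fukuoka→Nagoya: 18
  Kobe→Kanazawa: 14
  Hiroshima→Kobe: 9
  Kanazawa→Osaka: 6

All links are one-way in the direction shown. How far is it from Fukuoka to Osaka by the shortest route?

A few of the Fukuoka→Osaka routes:
Fukuoka-Nagoya-Kanazawa-Osaka: 18 + 2 + 6 = 26
Fukuoka-Nagoya-Kanazawa-Kyoto-Hiroshima-Kobe-Osaka: 18 + 2 + 12 + 4 + 9 + 3 = 48
Fukuoka-Nagoya-Kyoto-Hiroshima-Kobe-Osaka: 18 + 16 + 4 + 9 + 3 = 50
Fukuoka-Nagoya-Kanazawa-Kobe-Osaka: 18 + 2 + 15 + 3 = 38
Best route has total 26 mi.

26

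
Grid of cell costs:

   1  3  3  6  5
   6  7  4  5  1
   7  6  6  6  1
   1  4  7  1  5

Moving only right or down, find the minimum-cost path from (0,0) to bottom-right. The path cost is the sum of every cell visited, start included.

Take [0,0] [0,1] [0,2] [1,2] [1,3] [1,4] [2,4] [3,4] for a total of 1 + 3 + 3 + 4 + 5 + 1 + 1 + 5 = 23.

23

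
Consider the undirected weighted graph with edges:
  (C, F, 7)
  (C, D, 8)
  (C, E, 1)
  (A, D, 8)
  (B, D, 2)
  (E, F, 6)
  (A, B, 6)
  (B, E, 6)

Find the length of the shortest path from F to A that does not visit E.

23

Paths from F to A avoiding E:
F → C → D → A: 7 + 8 + 8 = 23
F → C → D → B → A: 7 + 8 + 2 + 6 = 23
The minimum is 23.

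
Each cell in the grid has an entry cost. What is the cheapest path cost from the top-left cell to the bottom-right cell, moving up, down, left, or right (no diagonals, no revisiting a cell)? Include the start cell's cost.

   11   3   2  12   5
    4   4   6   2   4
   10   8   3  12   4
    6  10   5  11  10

One optimal route is (0,0) (0,1) (0,2) (1,2) (1,3) (1,4) (2,4) (3,4).
Its cost is 11 + 3 + 2 + 6 + 2 + 4 + 4 + 10 = 42.

42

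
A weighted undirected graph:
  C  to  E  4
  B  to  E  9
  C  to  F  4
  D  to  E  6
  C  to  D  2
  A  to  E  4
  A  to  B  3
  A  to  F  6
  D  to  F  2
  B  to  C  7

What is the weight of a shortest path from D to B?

Comparing a few candidate routes:
D - F - C - B: 2 + 4 + 7 = 13
D - F - A - B: 2 + 6 + 3 = 11
D - E - A - B: 6 + 4 + 3 = 13
D - C - B: 2 + 7 = 9
The minimum is 9.

9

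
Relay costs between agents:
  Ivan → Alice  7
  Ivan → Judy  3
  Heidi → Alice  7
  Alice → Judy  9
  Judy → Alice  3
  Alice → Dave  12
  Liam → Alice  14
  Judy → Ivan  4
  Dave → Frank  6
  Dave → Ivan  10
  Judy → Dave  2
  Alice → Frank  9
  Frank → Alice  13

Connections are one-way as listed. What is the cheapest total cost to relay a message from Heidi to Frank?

Candidate routes:
Heidi -> Alice -> Dave -> Frank: 7 + 12 + 6 = 25
Heidi -> Alice -> Frank: 7 + 9 = 16
Heidi -> Alice -> Judy -> Dave -> Frank: 7 + 9 + 2 + 6 = 24
The minimum is 16.

16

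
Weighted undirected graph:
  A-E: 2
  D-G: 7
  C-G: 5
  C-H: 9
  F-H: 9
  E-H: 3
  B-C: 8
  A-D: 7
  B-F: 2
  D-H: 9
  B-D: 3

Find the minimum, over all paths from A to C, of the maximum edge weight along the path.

Checking several routes:
A-D-B-C: max(7, 3, 8) = 8
A-D-G-C: max(7, 7, 5) = 7
A-E-H-D-G-C: max(2, 3, 9, 7, 5) = 9
Smallest bottleneck: 7.

7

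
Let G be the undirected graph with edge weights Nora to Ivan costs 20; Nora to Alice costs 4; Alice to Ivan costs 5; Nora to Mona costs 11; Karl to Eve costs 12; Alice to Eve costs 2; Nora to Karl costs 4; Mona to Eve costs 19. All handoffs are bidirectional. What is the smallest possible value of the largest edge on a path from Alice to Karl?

Candidate routes:
Alice→Eve→Karl: max(2, 12) = 12
Alice→Ivan→Nora→Karl: max(5, 20, 4) = 20
Alice→Nora→Mona→Eve→Karl: max(4, 11, 19, 12) = 19
Alice→Nora→Karl: max(4, 4) = 4
Alice→Ivan→Nora→Mona→Eve→Karl: max(5, 20, 11, 19, 12) = 20
Alice→Eve→Mona→Nora→Karl: max(2, 19, 11, 4) = 19
Best route has worst link 4.

4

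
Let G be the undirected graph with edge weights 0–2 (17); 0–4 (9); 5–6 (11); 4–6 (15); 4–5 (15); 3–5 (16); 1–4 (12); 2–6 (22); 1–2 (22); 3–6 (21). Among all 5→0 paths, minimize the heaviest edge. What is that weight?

A few of the 5→0 routes:
5 -> 4 -> 0: max(15, 9) = 15
5 -> 3 -> 6 -> 4 -> 0: max(16, 21, 15, 9) = 21
5 -> 3 -> 6 -> 4 -> 1 -> 2 -> 0: max(16, 21, 15, 12, 22, 17) = 22
5 -> 6 -> 4 -> 0: max(11, 15, 9) = 15
Best route has worst link 15.

15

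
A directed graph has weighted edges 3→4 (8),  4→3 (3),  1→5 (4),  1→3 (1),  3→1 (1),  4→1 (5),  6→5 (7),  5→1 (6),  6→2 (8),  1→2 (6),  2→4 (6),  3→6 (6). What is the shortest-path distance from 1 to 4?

9

Candidate routes:
1 -> 3 -> 4: 1 + 8 = 9
1 -> 2 -> 4: 6 + 6 = 12
1 -> 3 -> 6 -> 2 -> 4: 1 + 6 + 8 + 6 = 21
The minimum is 9.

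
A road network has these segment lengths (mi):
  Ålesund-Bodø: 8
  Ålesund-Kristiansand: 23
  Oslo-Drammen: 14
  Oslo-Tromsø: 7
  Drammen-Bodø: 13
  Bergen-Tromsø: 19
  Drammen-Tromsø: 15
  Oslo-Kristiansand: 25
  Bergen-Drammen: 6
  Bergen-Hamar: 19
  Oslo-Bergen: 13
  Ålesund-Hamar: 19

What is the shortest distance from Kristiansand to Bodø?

31

Comparing a few candidate routes:
Kristiansand - Oslo - Bergen - Drammen - Bodø: 25 + 13 + 6 + 13 = 57
Kristiansand - Oslo - Drammen - Bodø: 25 + 14 + 13 = 52
Kristiansand - Ålesund - Bodø: 23 + 8 = 31
Best route has total 31 mi.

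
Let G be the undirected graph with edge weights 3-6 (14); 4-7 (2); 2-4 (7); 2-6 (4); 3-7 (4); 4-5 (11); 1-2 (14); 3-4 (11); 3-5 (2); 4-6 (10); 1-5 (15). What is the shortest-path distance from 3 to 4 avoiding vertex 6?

Candidate routes:
3-7-4: 4 + 2 = 6
3-4: 11
3-5-4: 2 + 11 = 13
3-5-1-2-4: 2 + 15 + 14 + 7 = 38
Shortest: 6.

6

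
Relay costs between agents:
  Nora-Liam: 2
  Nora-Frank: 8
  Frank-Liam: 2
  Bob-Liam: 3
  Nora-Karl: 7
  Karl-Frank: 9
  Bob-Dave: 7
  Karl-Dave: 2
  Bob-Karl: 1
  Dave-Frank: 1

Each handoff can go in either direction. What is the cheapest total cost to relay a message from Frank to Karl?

3

A few of the Frank→Karl routes:
Frank→Dave→Bob→Karl: 1 + 7 + 1 = 9
Frank→Karl: 9
Frank→Liam→Bob→Karl: 2 + 3 + 1 = 6
Frank→Dave→Karl: 1 + 2 = 3
Frank→Liam→Nora→Karl: 2 + 2 + 7 = 11
Best route has total 3.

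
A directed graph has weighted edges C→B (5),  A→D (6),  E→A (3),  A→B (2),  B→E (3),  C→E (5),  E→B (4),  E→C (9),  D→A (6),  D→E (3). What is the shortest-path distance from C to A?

Routes from C to A:
C-E-A: 5 + 3 = 8
C-B-E-A: 5 + 3 + 3 = 11
The minimum is 8.

8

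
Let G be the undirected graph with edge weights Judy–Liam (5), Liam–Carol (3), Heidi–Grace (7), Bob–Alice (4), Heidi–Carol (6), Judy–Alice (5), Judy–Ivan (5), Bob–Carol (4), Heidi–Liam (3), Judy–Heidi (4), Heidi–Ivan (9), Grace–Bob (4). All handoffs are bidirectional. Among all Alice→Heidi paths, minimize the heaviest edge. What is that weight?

4

Checking several routes:
Alice - Bob - Carol - Liam - Judy - Heidi: max(4, 4, 3, 5, 4) = 5
Alice - Bob - Carol - Liam - Heidi: max(4, 4, 3, 3) = 4
Alice - Judy - Liam - Heidi: max(5, 5, 3) = 5
Alice - Judy - Heidi: max(5, 4) = 5
Best route has worst link 4.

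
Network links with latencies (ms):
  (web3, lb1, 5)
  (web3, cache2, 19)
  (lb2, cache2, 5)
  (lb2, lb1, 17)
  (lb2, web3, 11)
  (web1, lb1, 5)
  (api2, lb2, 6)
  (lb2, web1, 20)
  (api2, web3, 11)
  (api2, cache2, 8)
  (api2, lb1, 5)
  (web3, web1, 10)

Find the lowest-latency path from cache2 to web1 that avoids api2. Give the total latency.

Comparing a few candidate routes:
cache2 → web3 → web1: 19 + 10 = 29
cache2 → lb2 → lb1 → web1: 5 + 17 + 5 = 27
cache2 → lb2 → web1: 5 + 20 = 25
cache2 → lb2 → web3 → web1: 5 + 11 + 10 = 26
cache2 → lb2 → web3 → lb1 → web1: 5 + 11 + 5 + 5 = 26
The minimum is 25 ms.

25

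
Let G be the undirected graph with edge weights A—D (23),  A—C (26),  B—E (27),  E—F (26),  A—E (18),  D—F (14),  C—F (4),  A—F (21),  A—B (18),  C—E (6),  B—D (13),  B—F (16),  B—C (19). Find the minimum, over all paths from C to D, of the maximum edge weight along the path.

A few of the C→D routes:
C→E→A→B→F→D: max(6, 18, 18, 16, 14) = 18
C→E→A→B→D: max(6, 18, 18, 13) = 18
C→F→D: max(4, 14) = 14
C→F→B→D: max(4, 16, 13) = 16
Smallest bottleneck: 14.

14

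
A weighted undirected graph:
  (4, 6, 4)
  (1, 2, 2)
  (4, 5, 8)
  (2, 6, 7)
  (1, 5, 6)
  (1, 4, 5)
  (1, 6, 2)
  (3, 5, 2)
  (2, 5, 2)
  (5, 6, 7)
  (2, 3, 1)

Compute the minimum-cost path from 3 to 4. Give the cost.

A few of the 3→4 routes:
3 -> 2 -> 5 -> 4: 1 + 2 + 8 = 11
3 -> 2 -> 1 -> 4: 1 + 2 + 5 = 8
3 -> 2 -> 1 -> 6 -> 4: 1 + 2 + 2 + 4 = 9
3 -> 5 -> 4: 2 + 8 = 10
Best route has total 8.

8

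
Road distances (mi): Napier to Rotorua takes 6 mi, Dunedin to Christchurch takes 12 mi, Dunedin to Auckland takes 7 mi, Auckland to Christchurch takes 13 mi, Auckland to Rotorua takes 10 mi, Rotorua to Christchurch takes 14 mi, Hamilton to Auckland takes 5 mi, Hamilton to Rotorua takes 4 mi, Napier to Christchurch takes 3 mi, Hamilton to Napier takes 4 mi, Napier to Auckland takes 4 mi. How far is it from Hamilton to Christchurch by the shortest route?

Some routes from Hamilton to Christchurch:
Hamilton-Napier-Christchurch: 4 + 3 = 7
Hamilton-Auckland-Christchurch: 5 + 13 = 18
Hamilton-Rotorua-Napier-Christchurch: 4 + 6 + 3 = 13
Hamilton-Auckland-Napier-Christchurch: 5 + 4 + 3 = 12
The minimum is 7 mi.

7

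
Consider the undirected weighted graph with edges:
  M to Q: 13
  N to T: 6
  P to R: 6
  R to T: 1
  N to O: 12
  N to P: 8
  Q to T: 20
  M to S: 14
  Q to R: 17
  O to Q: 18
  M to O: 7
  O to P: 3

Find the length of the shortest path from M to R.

Comparing a few candidate routes:
M→O→P→R: 7 + 3 + 6 = 16
M→O→N→P→R: 7 + 12 + 8 + 6 = 33
M→Q→T→R: 13 + 20 + 1 = 34
M→Q→R: 13 + 17 = 30
M→O→N→T→R: 7 + 12 + 6 + 1 = 26
M→O→P→N→T→R: 7 + 3 + 8 + 6 + 1 = 25
Shortest: 16.

16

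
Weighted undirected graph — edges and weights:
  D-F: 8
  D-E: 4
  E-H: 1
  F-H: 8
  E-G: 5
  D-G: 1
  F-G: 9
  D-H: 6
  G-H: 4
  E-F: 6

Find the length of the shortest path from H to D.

A few of the H→D routes:
H-E-G-D: 1 + 5 + 1 = 7
H-G-D: 4 + 1 = 5
H-E-D: 1 + 4 = 5
H-G-E-D: 4 + 5 + 4 = 13
H-D: 6
The minimum is 5.

5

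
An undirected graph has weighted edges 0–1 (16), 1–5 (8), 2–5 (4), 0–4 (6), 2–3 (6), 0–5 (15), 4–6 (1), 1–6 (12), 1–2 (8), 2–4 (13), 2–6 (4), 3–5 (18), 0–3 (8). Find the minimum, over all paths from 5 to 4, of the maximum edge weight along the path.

4

Comparing a few candidate routes:
5-1-2-3-0-4: max(8, 8, 6, 8, 6) = 8
5-2-3-0-4: max(4, 6, 8, 6) = 8
5-2-6-4: max(4, 4, 1) = 4
5-1-2-6-4: max(8, 8, 4, 1) = 8
5-2-1-6-4: max(4, 8, 12, 1) = 12
Best route has worst link 4.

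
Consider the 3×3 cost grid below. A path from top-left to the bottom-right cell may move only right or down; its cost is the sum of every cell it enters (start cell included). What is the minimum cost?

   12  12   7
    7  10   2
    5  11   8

39

Best path: [0,0]→[1,0]→[1,1]→[1,2]→[2,2]
Cost: 12 + 7 + 10 + 2 + 8 = 39
(Top row then right column would cost 41.)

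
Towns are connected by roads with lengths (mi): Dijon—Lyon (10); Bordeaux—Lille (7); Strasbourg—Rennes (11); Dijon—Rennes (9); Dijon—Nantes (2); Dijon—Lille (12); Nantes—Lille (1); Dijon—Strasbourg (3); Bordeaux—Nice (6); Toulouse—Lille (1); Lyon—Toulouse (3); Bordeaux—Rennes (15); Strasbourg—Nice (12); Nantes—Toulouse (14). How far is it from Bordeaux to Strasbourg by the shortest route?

13

Checking several routes:
Bordeaux -> Lille -> Nantes -> Dijon -> Strasbourg: 7 + 1 + 2 + 3 = 13
Bordeaux -> Nice -> Strasbourg: 6 + 12 = 18
Bordeaux -> Lille -> Toulouse -> Lyon -> Dijon -> Strasbourg: 7 + 1 + 3 + 10 + 3 = 24
Bordeaux -> Lille -> Dijon -> Strasbourg: 7 + 12 + 3 = 22
Best route has total 13 mi.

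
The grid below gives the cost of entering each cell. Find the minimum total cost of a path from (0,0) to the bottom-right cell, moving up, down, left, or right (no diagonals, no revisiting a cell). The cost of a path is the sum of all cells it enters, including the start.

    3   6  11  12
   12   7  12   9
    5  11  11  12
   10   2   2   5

Take [0,0]→[0,1]→[1,1]→[2,1]→[3,1]→[3,2]→[3,3] for a total of 3 + 6 + 7 + 11 + 2 + 2 + 5 = 36.

36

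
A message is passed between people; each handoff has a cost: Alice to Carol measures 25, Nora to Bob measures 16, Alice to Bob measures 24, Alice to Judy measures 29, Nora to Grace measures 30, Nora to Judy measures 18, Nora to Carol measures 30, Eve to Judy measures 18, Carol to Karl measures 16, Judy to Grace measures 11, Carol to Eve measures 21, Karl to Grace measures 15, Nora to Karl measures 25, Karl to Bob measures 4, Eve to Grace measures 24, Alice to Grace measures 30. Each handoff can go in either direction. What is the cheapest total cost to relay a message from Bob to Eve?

41

A few of the Bob→Eve routes:
Bob -> Karl -> Grace -> Eve: 4 + 15 + 24 = 43
Bob -> Karl -> Grace -> Judy -> Eve: 4 + 15 + 11 + 18 = 48
Bob -> Karl -> Carol -> Eve: 4 + 16 + 21 = 41
Best route has total 41.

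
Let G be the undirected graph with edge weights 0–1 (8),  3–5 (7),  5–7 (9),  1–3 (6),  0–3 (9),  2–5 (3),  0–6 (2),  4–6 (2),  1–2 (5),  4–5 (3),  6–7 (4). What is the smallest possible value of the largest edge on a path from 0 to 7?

Some routes from 0 to 7:
0 → 1 → 2 → 5 → 4 → 6 → 7: max(8, 5, 3, 3, 2, 4) = 8
0 → 1 → 3 → 5 → 4 → 6 → 7: max(8, 6, 7, 3, 2, 4) = 8
0 → 6 → 7: max(2, 4) = 4
0 → 3 → 1 → 2 → 5 → 4 → 6 → 7: max(9, 6, 5, 3, 3, 2, 4) = 9
Best route has worst link 4.

4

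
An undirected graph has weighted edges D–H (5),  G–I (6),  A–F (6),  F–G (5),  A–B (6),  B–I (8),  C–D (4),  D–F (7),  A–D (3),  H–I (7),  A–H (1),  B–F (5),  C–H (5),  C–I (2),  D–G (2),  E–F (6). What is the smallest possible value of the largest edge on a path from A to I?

4

Some routes from A to I:
A-F-G-D-H-C-I: max(6, 5, 2, 5, 5, 2) = 6
A-F-G-I: max(6, 5, 6) = 6
A-H-C-I: max(1, 5, 2) = 5
A-H-D-C-I: max(1, 5, 4, 2) = 5
A-D-C-I: max(3, 4, 2) = 4
A-D-H-C-I: max(3, 5, 5, 2) = 5
Smallest bottleneck: 4.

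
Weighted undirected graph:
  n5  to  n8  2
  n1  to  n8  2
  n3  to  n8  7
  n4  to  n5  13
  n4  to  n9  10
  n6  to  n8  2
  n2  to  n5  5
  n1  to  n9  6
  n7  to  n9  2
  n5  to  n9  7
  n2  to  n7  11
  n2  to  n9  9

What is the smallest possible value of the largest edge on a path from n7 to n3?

A few of the n7→n3 routes:
n7 -> n2 -> n5 -> n8 -> n3: max(11, 5, 2, 7) = 11
n7 -> n2 -> n5 -> n9 -> n1 -> n8 -> n3: max(11, 5, 7, 6, 2, 7) = 11
n7 -> n9 -> n5 -> n8 -> n3: max(2, 7, 2, 7) = 7
n7 -> n9 -> n1 -> n8 -> n3: max(2, 6, 2, 7) = 7
n7 -> n9 -> n2 -> n5 -> n8 -> n3: max(2, 9, 5, 2, 7) = 9
The minimum achievable maximum is 7.

7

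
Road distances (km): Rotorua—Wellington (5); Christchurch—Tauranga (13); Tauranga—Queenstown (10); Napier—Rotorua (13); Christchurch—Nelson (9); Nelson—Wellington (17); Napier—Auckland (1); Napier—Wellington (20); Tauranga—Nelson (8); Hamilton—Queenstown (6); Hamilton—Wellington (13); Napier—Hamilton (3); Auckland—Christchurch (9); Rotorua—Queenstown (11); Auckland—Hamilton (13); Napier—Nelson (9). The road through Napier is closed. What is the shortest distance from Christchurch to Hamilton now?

22

A few of the Christchurch→Hamilton routes:
Christchurch → Tauranga → Queenstown → Hamilton: 13 + 10 + 6 = 29
Christchurch → Nelson → Tauranga → Queenstown → Hamilton: 9 + 8 + 10 + 6 = 33
Christchurch → Nelson → Wellington → Rotorua → Queenstown → Hamilton: 9 + 17 + 5 + 11 + 6 = 48
Christchurch → Auckland → Hamilton: 9 + 13 = 22
Christchurch → Nelson → Wellington → Hamilton: 9 + 17 + 13 = 39
Best route has total 22 km.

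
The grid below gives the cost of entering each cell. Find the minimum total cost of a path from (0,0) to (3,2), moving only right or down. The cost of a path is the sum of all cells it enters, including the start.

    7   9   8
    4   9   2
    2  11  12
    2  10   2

Take [0,0]→[1,0]→[2,0]→[3,0]→[3,1]→[3,2] for a total of 7 + 4 + 2 + 2 + 10 + 2 = 27.
For comparison, the top-then-right route costs 40.

27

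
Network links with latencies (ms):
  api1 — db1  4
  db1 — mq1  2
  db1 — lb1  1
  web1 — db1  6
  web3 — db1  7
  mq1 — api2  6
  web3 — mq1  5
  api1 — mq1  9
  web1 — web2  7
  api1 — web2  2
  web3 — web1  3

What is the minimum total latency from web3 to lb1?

A few of the web3→lb1 routes:
web3 -> web1 -> web2 -> api1 -> db1 -> lb1: 3 + 7 + 2 + 4 + 1 = 17
web3 -> web1 -> db1 -> lb1: 3 + 6 + 1 = 10
web3 -> db1 -> lb1: 7 + 1 = 8
web3 -> mq1 -> db1 -> lb1: 5 + 2 + 1 = 8
web3 -> mq1 -> api1 -> db1 -> lb1: 5 + 9 + 4 + 1 = 19
Best route has total 8 ms.

8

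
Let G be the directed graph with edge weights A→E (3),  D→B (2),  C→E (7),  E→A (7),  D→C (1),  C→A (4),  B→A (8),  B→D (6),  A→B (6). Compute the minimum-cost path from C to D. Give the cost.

16

Routes from C to D:
C -> E -> A -> B -> D: 7 + 7 + 6 + 6 = 26
C -> A -> B -> D: 4 + 6 + 6 = 16
The minimum is 16.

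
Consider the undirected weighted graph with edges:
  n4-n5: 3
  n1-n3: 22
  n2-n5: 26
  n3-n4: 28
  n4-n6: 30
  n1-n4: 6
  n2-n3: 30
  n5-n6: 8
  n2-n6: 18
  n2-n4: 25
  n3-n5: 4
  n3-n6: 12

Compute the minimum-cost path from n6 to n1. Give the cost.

A few of the n6→n1 routes:
n6-n5-n3-n1: 8 + 4 + 22 = 34
n6-n5-n4-n1: 8 + 3 + 6 = 17
n6-n3-n1: 12 + 22 = 34
n6-n3-n5-n4-n1: 12 + 4 + 3 + 6 = 25
n6-n4-n1: 30 + 6 = 36
Shortest: 17.

17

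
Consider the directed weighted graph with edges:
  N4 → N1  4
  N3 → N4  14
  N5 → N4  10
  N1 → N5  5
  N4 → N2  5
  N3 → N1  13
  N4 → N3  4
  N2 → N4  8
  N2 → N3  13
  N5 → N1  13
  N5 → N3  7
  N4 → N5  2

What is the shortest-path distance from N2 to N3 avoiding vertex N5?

12

Routes from N2 to N3 avoiding N5:
N2-N4-N3: 8 + 4 = 12
N2-N3: 13
The minimum is 12.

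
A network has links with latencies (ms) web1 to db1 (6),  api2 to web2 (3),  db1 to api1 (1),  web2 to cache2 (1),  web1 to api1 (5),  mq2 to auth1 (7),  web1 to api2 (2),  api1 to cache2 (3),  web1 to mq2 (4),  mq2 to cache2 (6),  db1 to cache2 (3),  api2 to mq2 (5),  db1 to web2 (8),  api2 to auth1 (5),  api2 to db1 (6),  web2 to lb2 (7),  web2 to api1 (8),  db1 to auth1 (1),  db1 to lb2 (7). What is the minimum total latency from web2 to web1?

5

Checking several routes:
web2 → api2 → web1: 3 + 2 = 5
web2 → cache2 → db1 → api1 → web1: 1 + 3 + 1 + 5 = 10
web2 → cache2 → api1 → web1: 1 + 3 + 5 = 9
web2 → cache2 → db1 → web1: 1 + 3 + 6 = 10
The minimum is 5 ms.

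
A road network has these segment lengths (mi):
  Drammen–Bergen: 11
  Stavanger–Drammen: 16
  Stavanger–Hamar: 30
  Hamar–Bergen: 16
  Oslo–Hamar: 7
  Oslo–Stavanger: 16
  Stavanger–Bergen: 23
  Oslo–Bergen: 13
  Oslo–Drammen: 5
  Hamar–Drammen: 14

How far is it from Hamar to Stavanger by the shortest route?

23

Checking several routes:
Hamar - Stavanger: 30
Hamar - Oslo - Drammen - Stavanger: 7 + 5 + 16 = 28
Hamar - Oslo - Stavanger: 7 + 16 = 23
The minimum is 23 mi.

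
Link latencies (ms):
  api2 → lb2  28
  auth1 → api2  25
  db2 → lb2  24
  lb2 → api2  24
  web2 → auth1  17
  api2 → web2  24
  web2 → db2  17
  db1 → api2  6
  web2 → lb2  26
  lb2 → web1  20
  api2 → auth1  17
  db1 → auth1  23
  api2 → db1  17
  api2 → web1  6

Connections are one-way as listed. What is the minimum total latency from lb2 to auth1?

Candidate routes:
lb2 -> api2 -> web2 -> auth1: 24 + 24 + 17 = 65
lb2 -> api2 -> db1 -> auth1: 24 + 17 + 23 = 64
lb2 -> api2 -> auth1: 24 + 17 = 41
Shortest: 41 ms.

41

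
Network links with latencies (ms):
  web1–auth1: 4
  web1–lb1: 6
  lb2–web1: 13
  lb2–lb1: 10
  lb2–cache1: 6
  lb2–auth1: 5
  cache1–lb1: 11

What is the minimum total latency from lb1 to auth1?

10

Some routes from lb1 to auth1:
lb1 - cache1 - lb2 - auth1: 11 + 6 + 5 = 22
lb1 - web1 - auth1: 6 + 4 = 10
lb1 - lb2 - auth1: 10 + 5 = 15
Shortest: 10 ms.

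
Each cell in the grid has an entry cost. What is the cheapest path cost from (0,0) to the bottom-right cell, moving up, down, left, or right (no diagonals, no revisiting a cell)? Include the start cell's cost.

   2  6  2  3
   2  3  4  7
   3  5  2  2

One optimal route is (0,0) → (1,0) → (1,1) → (1,2) → (2,2) → (2,3).
Its cost is 2 + 2 + 3 + 4 + 2 + 2 = 15.

15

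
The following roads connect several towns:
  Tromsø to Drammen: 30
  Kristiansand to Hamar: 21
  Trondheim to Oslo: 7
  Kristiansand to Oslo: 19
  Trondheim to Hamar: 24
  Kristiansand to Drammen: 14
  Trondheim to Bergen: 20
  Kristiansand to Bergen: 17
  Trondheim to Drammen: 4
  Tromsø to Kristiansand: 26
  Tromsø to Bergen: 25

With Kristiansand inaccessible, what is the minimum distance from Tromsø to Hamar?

Candidate routes:
Tromsø → Bergen → Trondheim → Hamar: 25 + 20 + 24 = 69
Tromsø → Drammen → Trondheim → Hamar: 30 + 4 + 24 = 58
The minimum is 58.

58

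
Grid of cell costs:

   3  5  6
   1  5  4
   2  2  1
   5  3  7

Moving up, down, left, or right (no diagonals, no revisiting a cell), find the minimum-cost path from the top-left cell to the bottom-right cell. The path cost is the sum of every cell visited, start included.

Take r0c0→r1c0→r2c0→r2c1→r2c2→r3c2 for a total of 3 + 1 + 2 + 2 + 1 + 7 = 16.

16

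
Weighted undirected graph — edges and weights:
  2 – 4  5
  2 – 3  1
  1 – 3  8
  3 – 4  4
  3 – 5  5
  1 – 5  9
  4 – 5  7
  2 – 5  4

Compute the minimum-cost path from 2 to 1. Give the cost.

A few of the 2→1 routes:
2 → 5 → 1: 4 + 9 = 13
2 → 5 → 3 → 1: 4 + 5 + 8 = 17
2 → 4 → 3 → 1: 5 + 4 + 8 = 17
2 → 3 → 5 → 1: 1 + 5 + 9 = 15
2 → 3 → 1: 1 + 8 = 9
Shortest: 9.

9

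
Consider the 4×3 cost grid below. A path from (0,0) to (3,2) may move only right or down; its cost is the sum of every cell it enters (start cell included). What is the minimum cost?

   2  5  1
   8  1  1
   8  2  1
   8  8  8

18

Cheapest: r0c0 r0c1 r0c2 r1c2 r2c2 r3c2
  2 + 5 + 1 + 1 + 1 + 8 = 18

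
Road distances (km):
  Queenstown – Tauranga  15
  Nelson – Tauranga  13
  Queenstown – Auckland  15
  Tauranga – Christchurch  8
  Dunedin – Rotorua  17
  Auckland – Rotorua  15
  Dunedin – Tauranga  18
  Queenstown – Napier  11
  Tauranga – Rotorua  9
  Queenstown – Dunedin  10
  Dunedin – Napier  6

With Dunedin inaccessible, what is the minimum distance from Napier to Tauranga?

26

Routes from Napier to Tauranga avoiding Dunedin:
Napier-Queenstown-Tauranga: 11 + 15 = 26
Napier-Queenstown-Auckland-Rotorua-Tauranga: 11 + 15 + 15 + 9 = 50
The minimum is 26 km.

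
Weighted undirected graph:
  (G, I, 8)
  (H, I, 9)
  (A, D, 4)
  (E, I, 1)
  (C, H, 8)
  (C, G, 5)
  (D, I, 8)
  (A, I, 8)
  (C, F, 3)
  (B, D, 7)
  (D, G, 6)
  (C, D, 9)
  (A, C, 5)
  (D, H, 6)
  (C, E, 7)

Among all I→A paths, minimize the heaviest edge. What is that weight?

Comparing a few candidate routes:
I -> E -> C -> G -> D -> A: max(1, 7, 5, 6, 4) = 7
I -> D -> H -> C -> A: max(8, 6, 8, 5) = 8
I -> E -> C -> A: max(1, 7, 5) = 7
I -> A: max(8) = 8
I -> D -> A: max(8, 4) = 8
I -> D -> G -> C -> A: max(8, 6, 5, 5) = 8
Smallest bottleneck: 7.

7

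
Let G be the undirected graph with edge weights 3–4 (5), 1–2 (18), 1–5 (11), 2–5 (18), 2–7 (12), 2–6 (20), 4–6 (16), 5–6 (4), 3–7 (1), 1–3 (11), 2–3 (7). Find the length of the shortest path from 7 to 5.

Comparing a few candidate routes:
7 -> 2 -> 6 -> 5: 12 + 20 + 4 = 36
7 -> 3 -> 2 -> 6 -> 5: 1 + 7 + 20 + 4 = 32
7 -> 3 -> 2 -> 5: 1 + 7 + 18 = 26
7 -> 3 -> 4 -> 6 -> 5: 1 + 5 + 16 + 4 = 26
7 -> 3 -> 1 -> 5: 1 + 11 + 11 = 23
7 -> 2 -> 5: 12 + 18 = 30
The minimum is 23.

23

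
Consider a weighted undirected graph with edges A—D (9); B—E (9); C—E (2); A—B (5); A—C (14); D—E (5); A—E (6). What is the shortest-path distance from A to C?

Comparing a few candidate routes:
A - E - C: 6 + 2 = 8
A - B - E - C: 5 + 9 + 2 = 16
A - C: 14
The minimum is 8.

8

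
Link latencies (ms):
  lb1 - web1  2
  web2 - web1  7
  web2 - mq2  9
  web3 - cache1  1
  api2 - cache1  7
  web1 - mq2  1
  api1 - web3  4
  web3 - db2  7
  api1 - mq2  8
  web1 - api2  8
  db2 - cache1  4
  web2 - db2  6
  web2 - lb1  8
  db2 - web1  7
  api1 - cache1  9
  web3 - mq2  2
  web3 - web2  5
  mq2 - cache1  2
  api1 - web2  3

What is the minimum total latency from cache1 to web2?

6

Checking several routes:
cache1 - web3 - web2: 1 + 5 = 6
cache1 - db2 - web2: 4 + 6 = 10
cache1 - web3 - api1 - web2: 1 + 4 + 3 = 8
cache1 - mq2 - web1 - web2: 2 + 1 + 7 = 10
cache1 - mq2 - web3 - api1 - web2: 2 + 2 + 4 + 3 = 11
cache1 - mq2 - web3 - web2: 2 + 2 + 5 = 9
Shortest: 6 ms.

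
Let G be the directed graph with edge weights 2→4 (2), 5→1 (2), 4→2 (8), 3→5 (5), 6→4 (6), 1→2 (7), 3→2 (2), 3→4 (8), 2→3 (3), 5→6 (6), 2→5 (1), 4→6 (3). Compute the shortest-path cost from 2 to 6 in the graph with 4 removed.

7

Routes from 2 to 6 avoiding 4:
2 -> 5 -> 6: 1 + 6 = 7
2 -> 3 -> 5 -> 6: 3 + 5 + 6 = 14
Best route has total 7.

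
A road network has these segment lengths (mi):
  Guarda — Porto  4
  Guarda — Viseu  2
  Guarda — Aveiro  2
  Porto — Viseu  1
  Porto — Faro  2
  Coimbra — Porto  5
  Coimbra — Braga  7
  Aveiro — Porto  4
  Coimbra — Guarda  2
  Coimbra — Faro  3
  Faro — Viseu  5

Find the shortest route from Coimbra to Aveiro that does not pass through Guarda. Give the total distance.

Paths from Coimbra to Aveiro avoiding Guarda:
Coimbra-Faro-Viseu-Porto-Aveiro: 3 + 5 + 1 + 4 = 13
Coimbra-Porto-Aveiro: 5 + 4 = 9
Coimbra-Faro-Porto-Aveiro: 3 + 2 + 4 = 9
Shortest: 9 mi.

9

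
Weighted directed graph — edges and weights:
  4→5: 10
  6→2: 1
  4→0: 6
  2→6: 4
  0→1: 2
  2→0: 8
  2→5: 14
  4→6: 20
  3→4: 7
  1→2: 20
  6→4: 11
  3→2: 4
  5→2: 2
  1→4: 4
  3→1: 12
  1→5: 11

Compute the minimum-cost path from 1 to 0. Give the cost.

10

Comparing a few candidate routes:
1-5-2-6-4-0: 11 + 2 + 4 + 11 + 6 = 34
1-4-5-2-0: 4 + 10 + 2 + 8 = 24
1-4-6-2-0: 4 + 20 + 1 + 8 = 33
1-5-2-0: 11 + 2 + 8 = 21
1-2-0: 20 + 8 = 28
1-4-0: 4 + 6 = 10
Best route has total 10.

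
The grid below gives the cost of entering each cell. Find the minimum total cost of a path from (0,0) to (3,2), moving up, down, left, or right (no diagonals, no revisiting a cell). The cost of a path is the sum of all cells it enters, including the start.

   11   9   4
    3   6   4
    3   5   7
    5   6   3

31

Best path: (0,0) (1,0) (2,0) (2,1) (3,1) (3,2)
Cost: 11 + 3 + 3 + 5 + 6 + 3 = 31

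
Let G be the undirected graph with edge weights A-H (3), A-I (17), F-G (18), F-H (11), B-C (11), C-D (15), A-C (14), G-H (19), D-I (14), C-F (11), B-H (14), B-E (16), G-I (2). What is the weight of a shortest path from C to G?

Some routes from C to G:
C -> F -> G: 11 + 18 = 29
C -> D -> I -> G: 15 + 14 + 2 = 31
C -> A -> H -> G: 14 + 3 + 19 = 36
C -> A -> I -> G: 14 + 17 + 2 = 33
Shortest: 29.

29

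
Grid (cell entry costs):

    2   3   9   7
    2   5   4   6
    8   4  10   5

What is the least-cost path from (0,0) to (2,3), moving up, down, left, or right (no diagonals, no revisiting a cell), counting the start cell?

Best path: (0,0)→(1,0)→(1,1)→(1,2)→(1,3)→(2,3)
Cost: 2 + 2 + 5 + 4 + 6 + 5 = 24

24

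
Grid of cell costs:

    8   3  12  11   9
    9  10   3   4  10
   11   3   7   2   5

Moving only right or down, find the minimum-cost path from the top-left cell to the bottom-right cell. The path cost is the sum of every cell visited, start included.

35

Path (0,0) (0,1) (1,1) (1,2) (1,3) (2,3) (2,4): 8 + 3 + 10 + 3 + 4 + 2 + 5 = 35.
For comparison, the top-then-right route costs 58.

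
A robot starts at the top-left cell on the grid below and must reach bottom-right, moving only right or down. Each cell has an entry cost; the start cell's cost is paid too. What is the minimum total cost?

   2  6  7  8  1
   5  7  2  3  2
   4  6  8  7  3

24

Best path: [0,0] [1,0] [1,1] [1,2] [1,3] [1,4] [2,4]
Cost: 2 + 5 + 7 + 2 + 3 + 2 + 3 = 24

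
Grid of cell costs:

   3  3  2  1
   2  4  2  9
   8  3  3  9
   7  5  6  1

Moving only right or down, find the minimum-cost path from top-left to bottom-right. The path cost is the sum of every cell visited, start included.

Take [0,0] → [0,1] → [0,2] → [1,2] → [2,2] → [3,2] → [3,3] for a total of 3 + 3 + 2 + 2 + 3 + 6 + 1 = 20.
For comparison, the top-then-right route costs 28.

20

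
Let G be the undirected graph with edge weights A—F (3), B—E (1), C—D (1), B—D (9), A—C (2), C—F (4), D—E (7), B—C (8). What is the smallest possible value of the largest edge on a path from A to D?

2

Paths from A to D:
A -> C -> B -> D: max(2, 8, 9) = 9
A -> F -> C -> D: max(3, 4, 1) = 4
A -> C -> B -> E -> D: max(2, 8, 1, 7) = 8
A -> F -> C -> B -> E -> D: max(3, 4, 8, 1, 7) = 8
A -> C -> D: max(2, 1) = 2
A -> F -> C -> B -> D: max(3, 4, 8, 9) = 9
Smallest bottleneck: 2.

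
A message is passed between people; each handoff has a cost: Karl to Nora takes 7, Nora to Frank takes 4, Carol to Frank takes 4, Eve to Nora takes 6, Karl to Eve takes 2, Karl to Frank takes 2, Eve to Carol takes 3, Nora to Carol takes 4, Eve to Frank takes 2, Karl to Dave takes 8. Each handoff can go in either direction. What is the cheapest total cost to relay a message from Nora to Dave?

14

Checking several routes:
Nora-Frank-Karl-Dave: 4 + 2 + 8 = 14
Nora-Karl-Dave: 7 + 8 = 15
Nora-Frank-Eve-Karl-Dave: 4 + 2 + 2 + 8 = 16
Nora-Eve-Karl-Dave: 6 + 2 + 8 = 16
Nora-Carol-Eve-Karl-Dave: 4 + 3 + 2 + 8 = 17
Best route has total 14.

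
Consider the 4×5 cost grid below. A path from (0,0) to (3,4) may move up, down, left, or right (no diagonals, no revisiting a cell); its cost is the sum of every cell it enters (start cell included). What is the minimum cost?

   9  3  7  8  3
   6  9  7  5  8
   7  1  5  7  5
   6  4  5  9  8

One optimal route is r0c0 -> r0c1 -> r1c1 -> r2c1 -> r2c2 -> r2c3 -> r2c4 -> r3c4.
Its cost is 9 + 3 + 9 + 1 + 5 + 7 + 5 + 8 = 47.

47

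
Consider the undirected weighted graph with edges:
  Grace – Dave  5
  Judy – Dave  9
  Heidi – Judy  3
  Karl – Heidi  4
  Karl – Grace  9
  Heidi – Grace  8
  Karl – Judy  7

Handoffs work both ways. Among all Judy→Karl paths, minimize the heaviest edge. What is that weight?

4

Candidate routes:
Judy → Karl: max(7) = 7
Judy → Dave → Grace → Heidi → Karl: max(9, 5, 8, 4) = 9
Judy → Heidi → Karl: max(3, 4) = 4
Judy → Heidi → Grace → Karl: max(3, 8, 9) = 9
Judy → Dave → Grace → Karl: max(9, 5, 9) = 9
The minimum achievable maximum is 4.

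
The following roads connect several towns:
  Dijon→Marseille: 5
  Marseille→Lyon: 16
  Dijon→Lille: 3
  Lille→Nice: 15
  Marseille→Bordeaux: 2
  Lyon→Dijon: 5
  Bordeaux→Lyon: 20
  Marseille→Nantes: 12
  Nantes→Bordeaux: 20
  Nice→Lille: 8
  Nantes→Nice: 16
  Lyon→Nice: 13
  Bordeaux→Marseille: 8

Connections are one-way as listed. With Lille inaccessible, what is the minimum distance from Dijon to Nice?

Checking several routes:
Dijon -> Marseille -> Lyon -> Nice: 5 + 16 + 13 = 34
Dijon -> Marseille -> Nantes -> Nice: 5 + 12 + 16 = 33
Dijon -> Marseille -> Bordeaux -> Lyon -> Nice: 5 + 2 + 20 + 13 = 40
Shortest: 33.

33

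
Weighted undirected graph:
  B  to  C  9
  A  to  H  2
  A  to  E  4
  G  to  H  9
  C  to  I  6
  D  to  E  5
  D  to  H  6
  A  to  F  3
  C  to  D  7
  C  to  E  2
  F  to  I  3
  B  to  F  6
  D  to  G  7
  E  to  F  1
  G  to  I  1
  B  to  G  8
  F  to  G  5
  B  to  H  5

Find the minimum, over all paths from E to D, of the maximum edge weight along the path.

5

Some routes from E to D:
E → C → I → G → F → B → H → D: max(2, 6, 1, 5, 6, 5, 6) = 6
E → D: max(5) = 5
E → C → I → F → B → H → D: max(2, 6, 3, 6, 5, 6) = 6
E → C → I → G → F → A → H → D: max(2, 6, 1, 5, 3, 2, 6) = 6
Smallest bottleneck: 5.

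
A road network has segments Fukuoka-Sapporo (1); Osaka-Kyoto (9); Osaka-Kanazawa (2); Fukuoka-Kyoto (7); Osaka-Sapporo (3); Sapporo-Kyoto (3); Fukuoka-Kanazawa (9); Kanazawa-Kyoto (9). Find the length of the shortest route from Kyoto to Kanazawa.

8

Some routes from Kyoto to Kanazawa:
Kyoto→Kanazawa: 9
Kyoto→Sapporo→Fukuoka→Kanazawa: 3 + 1 + 9 = 13
Kyoto→Osaka→Kanazawa: 9 + 2 = 11
Kyoto→Sapporo→Osaka→Kanazawa: 3 + 3 + 2 = 8
Kyoto→Fukuoka→Sapporo→Osaka→Kanazawa: 7 + 1 + 3 + 2 = 13
Best route has total 8.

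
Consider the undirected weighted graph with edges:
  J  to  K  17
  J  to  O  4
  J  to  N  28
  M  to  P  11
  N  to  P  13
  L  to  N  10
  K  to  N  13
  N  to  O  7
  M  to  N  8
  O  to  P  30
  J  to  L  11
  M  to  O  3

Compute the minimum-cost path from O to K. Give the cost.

Checking several routes:
O-J-L-N-K: 4 + 11 + 10 + 13 = 38
O-N-K: 7 + 13 = 20
O-J-K: 4 + 17 = 21
O-M-N-K: 3 + 8 + 13 = 24
O-M-P-N-K: 3 + 11 + 13 + 13 = 40
Best route has total 20.

20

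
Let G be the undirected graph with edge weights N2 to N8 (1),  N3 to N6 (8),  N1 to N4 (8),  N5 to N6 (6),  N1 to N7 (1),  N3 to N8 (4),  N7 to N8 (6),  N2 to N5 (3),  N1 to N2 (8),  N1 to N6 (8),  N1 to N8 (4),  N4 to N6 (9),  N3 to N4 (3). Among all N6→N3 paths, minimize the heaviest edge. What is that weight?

Checking several routes:
N6→N5→N2→N1→N4→N3: max(6, 3, 8, 8, 3) = 8
N6→N5→N2→N1→N7→N8→N3: max(6, 3, 8, 1, 6, 4) = 8
N6→N5→N2→N8→N3: max(6, 3, 1, 4) = 6
N6→N3: max(8) = 8
N6→N5→N2→N1→N8→N3: max(6, 3, 8, 4, 4) = 8
Best route has worst link 6.

6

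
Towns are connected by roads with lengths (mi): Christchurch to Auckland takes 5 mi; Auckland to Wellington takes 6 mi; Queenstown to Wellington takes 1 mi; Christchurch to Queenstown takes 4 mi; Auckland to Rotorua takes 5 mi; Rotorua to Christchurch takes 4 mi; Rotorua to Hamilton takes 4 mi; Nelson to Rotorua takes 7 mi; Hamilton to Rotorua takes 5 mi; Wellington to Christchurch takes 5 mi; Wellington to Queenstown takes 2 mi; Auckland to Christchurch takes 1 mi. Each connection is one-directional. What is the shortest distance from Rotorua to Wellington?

Paths from Rotorua to Wellington:
Rotorua -> Christchurch -> Auckland -> Wellington: 4 + 5 + 6 = 15
Rotorua -> Christchurch -> Queenstown -> Wellington: 4 + 4 + 1 = 9
Best route has total 9 mi.

9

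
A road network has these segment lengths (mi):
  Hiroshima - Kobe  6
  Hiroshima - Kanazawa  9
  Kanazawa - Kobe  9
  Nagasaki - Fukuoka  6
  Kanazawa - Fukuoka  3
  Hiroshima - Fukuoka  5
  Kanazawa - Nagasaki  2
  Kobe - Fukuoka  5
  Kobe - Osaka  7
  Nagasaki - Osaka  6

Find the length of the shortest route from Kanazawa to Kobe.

Some routes from Kanazawa to Kobe:
Kanazawa -> Fukuoka -> Hiroshima -> Kobe: 3 + 5 + 6 = 14
Kanazawa -> Fukuoka -> Kobe: 3 + 5 = 8
Kanazawa -> Nagasaki -> Fukuoka -> Kobe: 2 + 6 + 5 = 13
Kanazawa -> Kobe: 9
Kanazawa -> Nagasaki -> Osaka -> Kobe: 2 + 6 + 7 = 15
Kanazawa -> Hiroshima -> Kobe: 9 + 6 = 15
The minimum is 8 mi.

8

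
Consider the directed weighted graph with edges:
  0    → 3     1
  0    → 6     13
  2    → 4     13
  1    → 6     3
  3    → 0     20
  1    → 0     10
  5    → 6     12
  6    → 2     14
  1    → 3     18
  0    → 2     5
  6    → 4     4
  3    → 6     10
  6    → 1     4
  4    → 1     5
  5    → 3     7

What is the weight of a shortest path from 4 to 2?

Some routes from 4 to 2:
4 -> 1 -> 0 -> 6 -> 2: 5 + 10 + 13 + 14 = 42
4 -> 1 -> 0 -> 2: 5 + 10 + 5 = 20
4 -> 1 -> 0 -> 3 -> 6 -> 2: 5 + 10 + 1 + 10 + 14 = 40
4 -> 1 -> 6 -> 2: 5 + 3 + 14 = 22
The minimum is 20.

20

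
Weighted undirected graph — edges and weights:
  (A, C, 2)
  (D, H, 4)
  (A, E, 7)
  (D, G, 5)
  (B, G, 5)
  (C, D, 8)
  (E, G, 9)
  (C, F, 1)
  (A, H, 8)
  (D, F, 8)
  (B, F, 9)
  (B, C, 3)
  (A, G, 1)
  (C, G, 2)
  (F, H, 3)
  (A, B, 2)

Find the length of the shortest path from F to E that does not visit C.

Some routes from F to E avoiding C:
F - H - D - G - E: 3 + 4 + 5 + 9 = 21
F - H - A - E: 3 + 8 + 7 = 18
F - B - A - E: 9 + 2 + 7 = 18
F - H - D - G - A - E: 3 + 4 + 5 + 1 + 7 = 20
F - H - A - G - E: 3 + 8 + 1 + 9 = 21
Best route has total 18.

18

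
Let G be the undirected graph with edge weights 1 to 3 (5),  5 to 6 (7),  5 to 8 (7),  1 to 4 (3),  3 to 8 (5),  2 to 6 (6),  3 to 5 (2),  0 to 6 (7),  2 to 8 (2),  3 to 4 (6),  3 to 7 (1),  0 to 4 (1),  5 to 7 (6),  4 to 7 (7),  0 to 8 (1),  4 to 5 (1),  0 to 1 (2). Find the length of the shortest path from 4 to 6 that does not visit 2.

Some routes from 4 to 6 avoiding 2:
4 -> 5 -> 3 -> 8 -> 0 -> 6: 1 + 2 + 5 + 1 + 7 = 16
4 -> 1 -> 0 -> 6: 3 + 2 + 7 = 12
4 -> 3 -> 5 -> 6: 6 + 2 + 7 = 15
4 -> 0 -> 6: 1 + 7 = 8
4 -> 5 -> 6: 1 + 7 = 8
The minimum is 8.

8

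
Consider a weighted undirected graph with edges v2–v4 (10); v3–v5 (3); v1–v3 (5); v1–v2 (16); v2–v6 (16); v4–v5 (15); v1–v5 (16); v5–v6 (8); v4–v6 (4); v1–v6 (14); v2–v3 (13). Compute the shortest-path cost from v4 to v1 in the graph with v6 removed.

23

A few of the v4→v1 routes:
v4 -> v5 -> v3 -> v1: 15 + 3 + 5 = 23
v4 -> v2 -> v1: 10 + 16 = 26
v4 -> v2 -> v3 -> v1: 10 + 13 + 5 = 28
Shortest: 23.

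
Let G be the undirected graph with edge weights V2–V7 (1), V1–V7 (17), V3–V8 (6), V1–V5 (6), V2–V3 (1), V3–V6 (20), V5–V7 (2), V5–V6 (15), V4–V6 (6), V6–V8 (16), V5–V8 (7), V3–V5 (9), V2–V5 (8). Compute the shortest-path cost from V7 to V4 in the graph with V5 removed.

Paths from V7 to V4 avoiding V5:
V7 → V2 → V3 → V8 → V6 → V4: 1 + 1 + 6 + 16 + 6 = 30
V7 → V2 → V3 → V6 → V4: 1 + 1 + 20 + 6 = 28
The minimum is 28.

28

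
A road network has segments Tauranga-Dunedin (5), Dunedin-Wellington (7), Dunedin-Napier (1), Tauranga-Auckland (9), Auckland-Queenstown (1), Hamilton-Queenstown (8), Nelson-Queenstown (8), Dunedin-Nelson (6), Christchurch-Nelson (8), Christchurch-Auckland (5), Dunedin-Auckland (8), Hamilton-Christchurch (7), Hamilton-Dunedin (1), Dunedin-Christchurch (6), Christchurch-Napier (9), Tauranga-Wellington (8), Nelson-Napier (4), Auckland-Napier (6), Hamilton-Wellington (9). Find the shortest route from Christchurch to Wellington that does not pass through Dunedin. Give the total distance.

Comparing a few candidate routes:
Christchurch-Nelson-Queenstown-Hamilton-Wellington: 8 + 8 + 8 + 9 = 33
Christchurch-Hamilton-Wellington: 7 + 9 = 16
Christchurch-Auckland-Tauranga-Wellington: 5 + 9 + 8 = 22
Christchurch-Napier-Auckland-Tauranga-Wellington: 9 + 6 + 9 + 8 = 32
Christchurch-Auckland-Queenstown-Hamilton-Wellington: 5 + 1 + 8 + 9 = 23
Christchurch-Napier-Auckland-Queenstown-Hamilton-Wellington: 9 + 6 + 1 + 8 + 9 = 33
The minimum is 16.

16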